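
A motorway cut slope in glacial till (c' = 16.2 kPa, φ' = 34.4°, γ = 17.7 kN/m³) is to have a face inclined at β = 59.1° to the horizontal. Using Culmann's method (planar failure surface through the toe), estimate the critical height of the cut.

Culmann's analysis gives the critical failure plane at α_cr = (β + φ')/2 = (59.1 + 34.4)/2 = 46.8°, and the critical height
H_c = (4c'/γ) · sinβ cosφ' / [1 − cos(β − φ')]
    = (4·16.2/17.7) · sin59.1°·cos34.4° / [1 − cos(24.7°)]
    = 3.661 · 0.8581·0.8251 / [1 − 0.9085]
    = 3.661 · 0.7080 / 0.0915
    = 28.33 m

H_c = 28.33 m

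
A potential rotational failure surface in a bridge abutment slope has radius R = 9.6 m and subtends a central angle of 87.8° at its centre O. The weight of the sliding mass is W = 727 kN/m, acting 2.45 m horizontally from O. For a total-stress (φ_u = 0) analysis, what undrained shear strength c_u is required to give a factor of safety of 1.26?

FS = c_u·L_a·R / (W·d), so c_u = FS·W·d / (L_a·R).
Arc length L_a = R·θ = 9.6·(87.8°·π/180) = 9.6·1.5324 = 14.71 m
c_u = 1.26·727·2.45 / (14.71·9.6) = 2244.2 / 141.23 = 15.89 kPa

c_u = 15.9 kPa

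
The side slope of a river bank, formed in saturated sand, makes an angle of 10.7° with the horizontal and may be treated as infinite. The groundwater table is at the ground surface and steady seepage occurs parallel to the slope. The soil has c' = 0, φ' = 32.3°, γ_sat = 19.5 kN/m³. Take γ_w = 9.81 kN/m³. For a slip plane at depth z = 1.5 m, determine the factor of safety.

With seepage parallel to the slope and the water table at the surface, the effective normal stress on the slip plane uses the buoyant unit weight γ' = γ_sat − γ_w while the driving shear stress uses γ_sat:
FS = [c' + γ' z cos²β tanφ'] / [γ_sat z sinβ cosβ]
(For c' = 0 this reduces to FS = (γ'/γ_sat)·tanφ'/tanβ.)
γ' = 19.5 − 9.81 = 9.69 kN/m³
Numerator = 0.0 + 9.69·1.5·cos²10.7°·tan32.3° = 0.0 + 9.69·1.5·0.9655·0.6322 = 8.872 kPa
Denominator = 19.5·1.5·sin10.7°·cos10.7° = 19.5·1.5·0.1857·0.9826 = 5.336 kPa
FS = 8.872 / 5.336 = 1.663

FS = 1.66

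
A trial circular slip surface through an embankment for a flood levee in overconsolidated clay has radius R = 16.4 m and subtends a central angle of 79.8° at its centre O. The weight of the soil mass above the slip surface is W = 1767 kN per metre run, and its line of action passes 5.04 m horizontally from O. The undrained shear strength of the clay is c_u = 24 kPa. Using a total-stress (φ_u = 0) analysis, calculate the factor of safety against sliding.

Taking moments about the centre O, the resisting moment is provided by the undrained shear strength acting along the arc:
Arc length L_a = R·θ = 16.4·(79.8°·π/180) = 16.4·1.3928 = 22.84 m
M_R = c_u·L_a·R = 24·22.84·16.4 = 8990.4 kN·m/m
M_D = W·d = 1767·5.04 = 8905.7 kN·m/m
FS = M_R / M_D = 8990.4 / 8905.7 = 1.010

FS = 1.01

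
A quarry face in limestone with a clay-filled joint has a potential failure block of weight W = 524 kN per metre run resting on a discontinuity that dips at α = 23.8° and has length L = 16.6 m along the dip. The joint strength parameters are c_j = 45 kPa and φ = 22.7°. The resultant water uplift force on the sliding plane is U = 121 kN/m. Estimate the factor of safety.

FS = 4.24

Resolving the block weight along and normal to the plane and applying the Mohr–Coulomb strength on the joint:
N' = W cosα − U = 524·cos23.8° − 121 = 358.4 kN/m
Driving force T = W sinα = 524·sin23.8° = 211.5 kN/m
Resisting force R = c_j·L + N'·tanφ = 45·16.6 + 358.4·tan22.7° = 747.0 + 149.9 = 896.9 kN/m
FS = R / T = 896.9 / 211.5 = 4.242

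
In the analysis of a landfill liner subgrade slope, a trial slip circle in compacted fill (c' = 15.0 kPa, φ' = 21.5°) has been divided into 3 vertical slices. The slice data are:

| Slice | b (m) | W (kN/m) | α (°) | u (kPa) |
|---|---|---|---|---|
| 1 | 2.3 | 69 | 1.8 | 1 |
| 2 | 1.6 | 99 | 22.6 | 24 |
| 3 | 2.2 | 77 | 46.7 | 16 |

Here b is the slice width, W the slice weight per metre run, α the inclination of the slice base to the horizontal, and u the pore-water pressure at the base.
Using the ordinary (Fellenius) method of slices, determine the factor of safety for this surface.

FS = 1.61

Ordinary method of slices: FS = Σ[c'·Δl_i + (W_i cosα_i − u_i·Δl_i)·tanφ'] / Σ W_i sinα_i, with Δl_i = b_i / cosα_i.
Slice 1: Δl = 2.3/cos1.8° = 2.301 m; N'_1 = 69·cos1.8° − 1·2.301 = 66.7; c'Δl = 34.52; W sinα = 2.2
Slice 2: Δl = 1.6/cos22.6° = 1.733 m; N'_2 = 99·cos22.6° − 24·1.733 = 49.8; c'Δl = 26.00; W sinα = 38.0
Slice 3: Δl = 2.2/cos46.7° = 3.208 m; N'_3 = 77·cos46.7° − 16·3.208 = 1.5; c'Δl = 48.12; W sinα = 56.0
Σc'Δl = 108.6 kN/m; ΣN' = 118.0 kN/m; ΣW sinα = 96.3 kN/m
Resisting = 108.6 + 118.0·tan21.5° = 108.6 + 46.5 = 155.1 kN/m
FS = 155.1 / 96.3 = 1.611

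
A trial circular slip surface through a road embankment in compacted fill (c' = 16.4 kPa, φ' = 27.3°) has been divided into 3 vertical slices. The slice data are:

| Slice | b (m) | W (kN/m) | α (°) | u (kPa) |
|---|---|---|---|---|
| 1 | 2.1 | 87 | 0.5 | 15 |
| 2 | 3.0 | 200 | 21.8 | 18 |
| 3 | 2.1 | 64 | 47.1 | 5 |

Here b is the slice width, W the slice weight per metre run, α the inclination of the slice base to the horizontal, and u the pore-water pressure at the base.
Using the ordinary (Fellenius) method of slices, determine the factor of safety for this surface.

FS = 2.03

Ordinary method of slices: FS = Σ[c'·Δl_i + (W_i cosα_i − u_i·Δl_i)·tanφ'] / Σ W_i sinα_i, with Δl_i = b_i / cosα_i.
Slice 1: Δl = 2.1/cos0.5° = 2.100 m; N'_1 = 87·cos0.5° − 15·2.100 = 55.5; c'Δl = 34.44; W sinα = 0.8
Slice 2: Δl = 3.0/cos21.8° = 3.231 m; N'_2 = 200·cos21.8° − 18·3.231 = 127.5; c'Δl = 52.99; W sinα = 74.3
Slice 3: Δl = 2.1/cos47.1° = 3.085 m; N'_3 = 64·cos47.1° − 5·3.085 = 28.1; c'Δl = 50.59; W sinα = 46.9
Σc'Δl = 138.0 kN/m; ΣN' = 211.2 kN/m; ΣW sinα = 121.9 kN/m
Resisting = 138.0 + 211.2·tan27.3° = 138.0 + 109.0 = 247.0 kN/m
FS = 247.0 / 121.9 = 2.026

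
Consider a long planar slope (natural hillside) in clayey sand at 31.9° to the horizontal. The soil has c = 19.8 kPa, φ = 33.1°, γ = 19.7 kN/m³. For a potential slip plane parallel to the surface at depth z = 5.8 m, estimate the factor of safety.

FS = 1.43

For an infinite slope with a slip plane parallel to the surface (no pore pressure): FS = [c + γz cos²β tanφ] / [γz sinβ cosβ].
γz = 19.7·5.8 = 114.26 kN/m²
Numerator = 19.8 + 114.26·cos²31.9°·tan33.1° = 19.8 + 114.26·0.7208·0.6519 = 73.485 kPa
Denominator = 114.26·sin31.9°·cos31.9° = 114.26·0.5284·0.8490 = 51.260 kPa
FS = 73.485 / 51.260 = 1.434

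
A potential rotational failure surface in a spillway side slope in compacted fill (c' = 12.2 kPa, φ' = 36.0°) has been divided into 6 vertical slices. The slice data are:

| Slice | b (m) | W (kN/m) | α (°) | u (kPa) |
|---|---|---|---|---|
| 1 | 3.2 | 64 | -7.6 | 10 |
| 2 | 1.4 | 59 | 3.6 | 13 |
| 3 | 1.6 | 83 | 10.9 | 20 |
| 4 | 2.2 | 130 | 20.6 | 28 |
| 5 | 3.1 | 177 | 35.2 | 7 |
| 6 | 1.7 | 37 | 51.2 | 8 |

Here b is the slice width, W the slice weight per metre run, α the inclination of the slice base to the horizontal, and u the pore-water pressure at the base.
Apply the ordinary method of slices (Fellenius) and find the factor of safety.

Ordinary method of slices: FS = Σ[c'·Δl_i + (W_i cosα_i − u_i·Δl_i)·tanφ'] / Σ W_i sinα_i, with Δl_i = b_i / cosα_i.
Slice 1: Δl = 3.2/cos(-7.6°) = 3.228 m; N'_1 = 64·cos(-7.6°) − 10·3.228 = 31.2; c'Δl = 39.39; W sinα = -8.5
Slice 2: Δl = 1.4/cos3.6° = 1.403 m; N'_2 = 59·cos3.6° − 13·1.403 = 40.6; c'Δl = 17.11; W sinα = 3.7
Slice 3: Δl = 1.6/cos10.9° = 1.629 m; N'_3 = 83·cos10.9° − 20·1.629 = 48.9; c'Δl = 19.88; W sinα = 15.7
Slice 4: Δl = 2.2/cos20.6° = 2.350 m; N'_4 = 130·cos20.6° − 28·2.350 = 55.9; c'Δl = 28.67; W sinα = 45.7
Slice 5: Δl = 3.1/cos35.2° = 3.794 m; N'_5 = 177·cos35.2° − 7·3.794 = 118.1; c'Δl = 46.28; W sinα = 102.0
Slice 6: Δl = 1.7/cos51.2° = 2.713 m; N'_6 = 37·cos51.2° − 8·2.713 = 1.5; c'Δl = 33.10; W sinα = 28.8
Σc'Δl = 184.4 kN/m; ΣN' = 296.2 kN/m; ΣW sinα = 187.5 kN/m
Resisting = 184.4 + 296.2·tan36.0° = 184.4 + 215.2 = 399.6 kN/m
FS = 399.6 / 187.5 = 2.131

FS = 2.13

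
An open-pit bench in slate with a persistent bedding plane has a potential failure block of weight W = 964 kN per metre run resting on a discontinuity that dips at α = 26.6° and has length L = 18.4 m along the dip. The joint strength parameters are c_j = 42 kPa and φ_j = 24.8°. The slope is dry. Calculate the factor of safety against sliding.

Resolving the block weight along and normal to the plane and applying the Mohr–Coulomb strength on the joint:
N' = W cosα = 964·cos26.6° = 862.0 kN/m
Driving force T = W sinα = 964·sin26.6° = 431.6 kN/m
Resisting force R = c_j·L + N'·tanφ_j = 42·18.4 + 862.0·tan24.8° = 772.8 + 398.3 = 1171.1 kN/m
FS = R / T = 1171.1 / 431.6 = 2.713

FS = 2.71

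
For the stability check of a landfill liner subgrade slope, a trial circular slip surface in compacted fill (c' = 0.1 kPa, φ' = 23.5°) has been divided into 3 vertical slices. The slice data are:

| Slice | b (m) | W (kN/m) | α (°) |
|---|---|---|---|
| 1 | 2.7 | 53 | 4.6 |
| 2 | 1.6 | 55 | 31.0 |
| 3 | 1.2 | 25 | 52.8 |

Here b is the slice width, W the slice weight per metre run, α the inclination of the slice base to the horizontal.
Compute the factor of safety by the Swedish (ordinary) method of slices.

Ordinary method of slices: FS = Σ[c'·Δl_i + (W_i cosα_i)·tanφ'] / Σ W_i sinα_i, with Δl_i = b_i / cosα_i.
Slice 1: Δl = 2.7/cos4.6° = 2.709 m; N'_1 = 53·cos4.6° = 52.8; c'Δl = 0.27; W sinα = 4.3
Slice 2: Δl = 1.6/cos31.0° = 1.867 m; N'_2 = 55·cos31.0° = 47.1; c'Δl = 0.19; W sinα = 28.3
Slice 3: Δl = 1.2/cos52.8° = 1.985 m; N'_3 = 25·cos52.8° = 15.1; c'Δl = 0.20; W sinα = 19.9
Σc'Δl = 0.7 kN/m; ΣN' = 115.1 kN/m; ΣW sinα = 52.5 kN/m
Resisting = 0.7 + 115.1·tan23.5° = 0.7 + 50.0 = 50.7 kN/m
FS = 50.7 / 52.5 = 0.966

FS = 0.97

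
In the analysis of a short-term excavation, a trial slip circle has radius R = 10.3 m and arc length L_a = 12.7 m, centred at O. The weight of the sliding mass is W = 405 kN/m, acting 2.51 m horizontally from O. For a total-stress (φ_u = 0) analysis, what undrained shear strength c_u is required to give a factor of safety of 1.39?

c_u = 10.8 kPa

FS = c_u·L_a·R / (W·d), so c_u = FS·W·d / (L_a·R).
c_u = 1.39·405·2.51 / (12.70·10.3) = 1413.0 / 130.81 = 10.80 kPa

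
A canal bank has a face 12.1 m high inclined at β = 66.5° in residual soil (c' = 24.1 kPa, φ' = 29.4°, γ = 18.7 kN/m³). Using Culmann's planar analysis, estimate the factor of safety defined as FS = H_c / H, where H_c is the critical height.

FS = 1.68

H_c = (4c'/γ) · sinβ cosφ' / [1 − cos(β − φ')]
    = (4·24.1/18.7) · sin66.5°·cos29.4° / [1 − cos37.1°]
    = 5.155 · 0.7990 / 0.2024 = 20.35 m
FS = H_c / H = 20.35 / 12.1 = 1.682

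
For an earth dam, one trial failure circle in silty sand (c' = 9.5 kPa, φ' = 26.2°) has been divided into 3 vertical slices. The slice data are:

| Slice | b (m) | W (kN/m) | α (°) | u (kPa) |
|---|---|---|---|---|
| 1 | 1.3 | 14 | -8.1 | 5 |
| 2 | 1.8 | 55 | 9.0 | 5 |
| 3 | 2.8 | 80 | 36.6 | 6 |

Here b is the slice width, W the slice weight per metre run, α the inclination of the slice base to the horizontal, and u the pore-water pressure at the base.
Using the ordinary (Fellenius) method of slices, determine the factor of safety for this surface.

Ordinary method of slices: FS = Σ[c'·Δl_i + (W_i cosα_i − u_i·Δl_i)·tanφ'] / Σ W_i sinα_i, with Δl_i = b_i / cosα_i.
Slice 1: Δl = 1.3/cos(-8.1°) = 1.313 m; N'_1 = 14·cos(-8.1°) − 5·1.313 = 7.3; c'Δl = 12.47; W sinα = -2.0
Slice 2: Δl = 1.8/cos9.0° = 1.822 m; N'_2 = 55·cos9.0° − 5·1.822 = 45.2; c'Δl = 17.31; W sinα = 8.6
Slice 3: Δl = 2.8/cos36.6° = 3.488 m; N'_3 = 80·cos36.6° − 6·3.488 = 43.3; c'Δl = 33.13; W sinα = 47.7
Σc'Δl = 62.9 kN/m; ΣN' = 95.8 kN/m; ΣW sinα = 54.3 kN/m
Resisting = 62.9 + 95.8·tan26.2° = 62.9 + 47.1 = 110.1 kN/m
FS = 110.1 / 54.3 = 2.026

FS = 2.03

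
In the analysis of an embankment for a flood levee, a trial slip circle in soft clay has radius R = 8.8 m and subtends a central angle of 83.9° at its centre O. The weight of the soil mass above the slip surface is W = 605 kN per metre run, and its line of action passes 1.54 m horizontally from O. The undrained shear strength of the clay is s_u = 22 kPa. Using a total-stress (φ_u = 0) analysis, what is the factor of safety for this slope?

FS = 2.68

Taking moments about the centre O, the resisting moment is provided by the undrained shear strength acting along the arc:
Arc length L_a = R·θ = 8.8·(83.9°·π/180) = 8.8·1.4643 = 12.89 m
M_R = s_u·L_a·R = 22·12.89·8.8 = 2494.8 kN·m/m
M_D = W·d = 605·1.54 = 931.7 kN·m/m
FS = M_R / M_D = 2494.8 / 931.7 = 2.678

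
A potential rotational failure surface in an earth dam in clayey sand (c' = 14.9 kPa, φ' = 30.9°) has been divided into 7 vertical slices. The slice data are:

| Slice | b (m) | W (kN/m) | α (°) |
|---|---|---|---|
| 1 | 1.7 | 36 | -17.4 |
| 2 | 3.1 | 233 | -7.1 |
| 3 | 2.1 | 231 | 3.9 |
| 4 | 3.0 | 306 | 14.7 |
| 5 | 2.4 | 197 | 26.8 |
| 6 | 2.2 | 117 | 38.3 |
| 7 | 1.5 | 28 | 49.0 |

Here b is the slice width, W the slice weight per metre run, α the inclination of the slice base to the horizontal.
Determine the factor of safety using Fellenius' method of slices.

Ordinary method of slices: FS = Σ[c'·Δl_i + (W_i cosα_i)·tanφ'] / Σ W_i sinα_i, with Δl_i = b_i / cosα_i.
Slice 1: Δl = 1.7/cos(-17.4°) = 1.782 m; N'_1 = 36·cos(-17.4°) = 34.4; c'Δl = 26.54; W sinα = -10.8
Slice 2: Δl = 3.1/cos(-7.1°) = 3.124 m; N'_2 = 233·cos(-7.1°) = 231.2; c'Δl = 46.55; W sinα = -28.8
Slice 3: Δl = 2.1/cos3.9° = 2.105 m; N'_3 = 231·cos3.9° = 230.5; c'Δl = 31.36; W sinα = 15.7
Slice 4: Δl = 3.0/cos14.7° = 3.102 m; N'_4 = 306·cos14.7° = 296.0; c'Δl = 46.21; W sinα = 77.6
Slice 5: Δl = 2.4/cos26.8° = 2.689 m; N'_5 = 197·cos26.8° = 175.8; c'Δl = 40.06; W sinα = 88.8
Slice 6: Δl = 2.2/cos38.3° = 2.803 m; N'_6 = 117·cos38.3° = 91.8; c'Δl = 41.77; W sinα = 72.5
Slice 7: Δl = 1.5/cos49.0° = 2.286 m; N'_7 = 28·cos49.0° = 18.4; c'Δl = 34.07; W sinα = 21.1
Σc'Δl = 266.6 kN/m; ΣN' = 1078.0 kN/m; ΣW sinα = 236.3 kN/m
Resisting = 266.6 + 1078.0·tan30.9° = 266.6 + 645.2 = 911.8 kN/m
FS = 911.8 / 236.3 = 3.859

FS = 3.86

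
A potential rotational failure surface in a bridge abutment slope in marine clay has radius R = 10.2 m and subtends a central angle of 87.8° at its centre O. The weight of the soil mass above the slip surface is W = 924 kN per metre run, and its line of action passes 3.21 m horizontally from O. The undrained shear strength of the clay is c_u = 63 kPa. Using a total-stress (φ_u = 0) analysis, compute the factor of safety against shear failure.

Taking moments about the centre O, the resisting moment is provided by the undrained shear strength acting along the arc:
Arc length L_a = R·θ = 10.2·(87.8°·π/180) = 10.2·1.5324 = 15.63 m
M_R = c_u·L_a·R = 63·15.63·10.2 = 10044.1 kN·m/m
M_D = W·d = 924·3.21 = 2966.0 kN·m/m
FS = M_R / M_D = 10044.1 / 2966.0 = 3.386

FS = 3.39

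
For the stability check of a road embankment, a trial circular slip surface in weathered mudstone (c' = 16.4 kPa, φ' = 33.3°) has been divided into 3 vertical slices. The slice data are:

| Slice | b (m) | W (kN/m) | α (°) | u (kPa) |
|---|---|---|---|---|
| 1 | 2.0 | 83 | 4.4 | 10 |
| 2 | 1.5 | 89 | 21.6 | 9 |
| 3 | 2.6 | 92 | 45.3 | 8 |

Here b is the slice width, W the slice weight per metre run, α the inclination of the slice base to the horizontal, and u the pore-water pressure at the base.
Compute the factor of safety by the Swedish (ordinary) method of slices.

FS = 2.19

Ordinary method of slices: FS = Σ[c'·Δl_i + (W_i cosα_i − u_i·Δl_i)·tanφ'] / Σ W_i sinα_i, with Δl_i = b_i / cosα_i.
Slice 1: Δl = 2.0/cos4.4° = 2.006 m; N'_1 = 83·cos4.4° − 10·2.006 = 62.7; c'Δl = 32.90; W sinα = 6.4
Slice 2: Δl = 1.5/cos21.6° = 1.613 m; N'_2 = 89·cos21.6° − 9·1.613 = 68.2; c'Δl = 26.46; W sinα = 32.8
Slice 3: Δl = 2.6/cos45.3° = 3.696 m; N'_3 = 92·cos45.3° − 8·3.696 = 35.1; c'Δl = 60.62; W sinα = 65.4
Σc'Δl = 120.0 kN/m; ΣN' = 166.1 kN/m; ΣW sinα = 104.5 kN/m
Resisting = 120.0 + 166.1·tan33.3° = 120.0 + 109.1 = 229.1 kN/m
FS = 229.1 / 104.5 = 2.191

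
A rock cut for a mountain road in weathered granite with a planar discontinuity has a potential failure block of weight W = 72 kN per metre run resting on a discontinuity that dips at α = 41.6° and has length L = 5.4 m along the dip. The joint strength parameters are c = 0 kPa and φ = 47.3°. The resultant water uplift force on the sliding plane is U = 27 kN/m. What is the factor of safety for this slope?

Resolving the block weight along and normal to the plane and applying the Mohr–Coulomb strength on the joint:
N' = W cosα − U = 72·cos41.6° − 27 = 26.8 kN/m
Driving force T = W sinα = 72·sin41.6° = 47.8 kN/m
Resisting force R = c·L + N'·tanφ = 0·5.4 + 26.8·tan47.3° = 0.0 + 29.1 = 29.1 kN/m
FS = R / T = 29.1 / 47.8 = 0.608

FS = 0.61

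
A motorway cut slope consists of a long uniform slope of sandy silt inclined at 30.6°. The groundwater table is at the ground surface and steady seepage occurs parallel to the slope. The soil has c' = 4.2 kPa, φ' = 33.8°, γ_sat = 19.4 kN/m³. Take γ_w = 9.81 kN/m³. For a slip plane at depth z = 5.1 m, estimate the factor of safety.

With seepage parallel to the slope and the water table at the surface, the effective normal stress on the slip plane uses the buoyant unit weight γ' = γ_sat − γ_w while the driving shear stress uses γ_sat:
FS = [c' + γ' z cos²β tanφ'] / [γ_sat z sinβ cosβ]
γ' = 19.4 − 9.81 = 9.59 kN/m³
Numerator = 4.2 + 9.59·5.1·cos²30.6°·tan33.8° = 4.2 + 9.59·5.1·0.7409·0.6694 = 28.458 kPa
Denominator = 19.4·5.1·sin30.6°·cos30.6° = 19.4·5.1·0.5090·0.8607 = 43.351 kPa
FS = 28.458 / 43.351 = 0.656

FS = 0.66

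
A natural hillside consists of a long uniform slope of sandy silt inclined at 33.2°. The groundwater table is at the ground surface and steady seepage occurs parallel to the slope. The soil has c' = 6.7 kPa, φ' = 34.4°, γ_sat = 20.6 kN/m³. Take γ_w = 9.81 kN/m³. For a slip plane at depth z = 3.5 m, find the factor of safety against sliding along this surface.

FS = 0.75

With seepage parallel to the slope and the water table at the surface, the effective normal stress on the slip plane uses the buoyant unit weight γ' = γ_sat − γ_w while the driving shear stress uses γ_sat:
FS = [c' + γ' z cos²β tanφ'] / [γ_sat z sinβ cosβ]
γ' = 20.6 − 9.81 = 10.79 kN/m³
Numerator = 6.7 + 10.79·3.5·cos²33.2°·tan34.4° = 6.7 + 10.79·3.5·0.7002·0.6847 = 24.805 kPa
Denominator = 20.6·3.5·sin33.2°·cos33.2° = 20.6·3.5·0.5476·0.8368 = 33.035 kPa
FS = 24.805 / 33.035 = 0.751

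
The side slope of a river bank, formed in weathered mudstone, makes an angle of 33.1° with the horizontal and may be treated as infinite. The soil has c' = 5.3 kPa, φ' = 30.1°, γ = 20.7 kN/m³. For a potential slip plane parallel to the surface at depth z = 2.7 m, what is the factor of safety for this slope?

FS = 1.10

For an infinite slope with a slip plane parallel to the surface (no pore pressure): FS = [c' + γz cos²β tanφ'] / [γz sinβ cosβ].
γz = 20.7·2.7 = 55.89 kN/m²
Numerator = 5.3 + 55.89·cos²33.1°·tan30.1° = 5.3 + 55.89·0.7018·0.5797 = 28.036 kPa
Denominator = 55.89·sin33.1°·cos33.1° = 55.89·0.5461·0.8377 = 25.569 kPa
FS = 28.036 / 25.569 = 1.097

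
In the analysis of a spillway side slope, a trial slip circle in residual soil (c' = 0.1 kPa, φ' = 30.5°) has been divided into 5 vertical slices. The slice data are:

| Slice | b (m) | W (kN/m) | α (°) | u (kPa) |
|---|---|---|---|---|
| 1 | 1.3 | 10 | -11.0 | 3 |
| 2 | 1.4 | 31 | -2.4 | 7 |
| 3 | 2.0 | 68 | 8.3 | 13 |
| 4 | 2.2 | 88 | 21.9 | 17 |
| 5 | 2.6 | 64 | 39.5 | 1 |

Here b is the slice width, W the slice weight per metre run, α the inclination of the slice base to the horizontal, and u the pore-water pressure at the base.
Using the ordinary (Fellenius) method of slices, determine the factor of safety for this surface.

FS = 1.16

Ordinary method of slices: FS = Σ[c'·Δl_i + (W_i cosα_i − u_i·Δl_i)·tanφ'] / Σ W_i sinα_i, with Δl_i = b_i / cosα_i.
Slice 1: Δl = 1.3/cos(-11.0°) = 1.324 m; N'_1 = 10·cos(-11.0°) − 3·1.324 = 5.8; c'Δl = 0.13; W sinα = -1.9
Slice 2: Δl = 1.4/cos(-2.4°) = 1.401 m; N'_2 = 31·cos(-2.4°) − 7·1.401 = 21.2; c'Δl = 0.14; W sinα = -1.3
Slice 3: Δl = 2.0/cos8.3° = 2.021 m; N'_3 = 68·cos8.3° − 13·2.021 = 41.0; c'Δl = 0.20; W sinα = 9.8
Slice 4: Δl = 2.2/cos21.9° = 2.371 m; N'_4 = 88·cos21.9° − 17·2.371 = 41.3; c'Δl = 0.24; W sinα = 32.8
Slice 5: Δl = 2.6/cos39.5° = 3.370 m; N'_5 = 64·cos39.5° − 1·3.370 = 46.0; c'Δl = 0.34; W sinα = 40.7
Σc'Δl = 1.0 kN/m; ΣN' = 155.4 kN/m; ΣW sinα = 80.1 kN/m
Resisting = 1.0 + 155.4·tan30.5° = 1.0 + 91.5 = 92.6 kN/m
FS = 92.6 / 80.1 = 1.155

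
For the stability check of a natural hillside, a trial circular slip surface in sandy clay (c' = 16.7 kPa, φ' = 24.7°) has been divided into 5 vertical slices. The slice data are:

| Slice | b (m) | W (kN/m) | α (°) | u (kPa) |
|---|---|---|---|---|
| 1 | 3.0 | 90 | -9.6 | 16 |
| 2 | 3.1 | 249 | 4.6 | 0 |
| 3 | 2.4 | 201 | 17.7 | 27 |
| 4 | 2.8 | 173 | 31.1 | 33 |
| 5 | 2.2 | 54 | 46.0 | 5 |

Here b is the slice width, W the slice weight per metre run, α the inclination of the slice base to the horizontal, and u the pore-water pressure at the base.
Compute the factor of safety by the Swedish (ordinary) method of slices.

FS = 2.42

Ordinary method of slices: FS = Σ[c'·Δl_i + (W_i cosα_i − u_i·Δl_i)·tanφ'] / Σ W_i sinα_i, with Δl_i = b_i / cosα_i.
Slice 1: Δl = 3.0/cos(-9.6°) = 3.043 m; N'_1 = 90·cos(-9.6°) − 16·3.043 = 40.1; c'Δl = 50.81; W sinα = -15.0
Slice 2: Δl = 3.1/cos4.6° = 3.110 m; N'_2 = 249·cos4.6° − 0·3.110 = 248.2; c'Δl = 51.94; W sinα = 20.0
Slice 3: Δl = 2.4/cos17.7° = 2.519 m; N'_3 = 201·cos17.7° − 27·2.519 = 123.5; c'Δl = 42.07; W sinα = 61.1
Slice 4: Δl = 2.8/cos31.1° = 3.270 m; N'_4 = 173·cos31.1° − 33·3.270 = 40.2; c'Δl = 54.61; W sinα = 89.4
Slice 5: Δl = 2.2/cos46.0° = 3.167 m; N'_5 = 54·cos46.0° − 5·3.167 = 21.7; c'Δl = 52.89; W sinα = 38.8
Σc'Δl = 252.3 kN/m; ΣN' = 473.6 kN/m; ΣW sinα = 194.3 kN/m
Resisting = 252.3 + 473.6·tan24.7° = 252.3 + 217.8 = 470.2 kN/m
FS = 470.2 / 194.3 = 2.420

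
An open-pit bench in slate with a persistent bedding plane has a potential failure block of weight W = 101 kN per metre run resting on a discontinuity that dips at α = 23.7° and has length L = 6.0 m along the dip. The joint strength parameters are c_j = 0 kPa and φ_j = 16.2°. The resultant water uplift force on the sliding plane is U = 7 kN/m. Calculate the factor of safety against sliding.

FS = 0.61

Resolving the block weight along and normal to the plane and applying the Mohr–Coulomb strength on the joint:
N' = W cosα − U = 101·cos23.7° − 7 = 85.5 kN/m
Driving force T = W sinα = 101·sin23.7° = 40.6 kN/m
Resisting force R = c_j·L + N'·tanφ_j = 0·6.0 + 85.5·tan16.2° = 0.0 + 24.8 = 24.8 kN/m
FS = R / T = 24.8 / 40.6 = 0.612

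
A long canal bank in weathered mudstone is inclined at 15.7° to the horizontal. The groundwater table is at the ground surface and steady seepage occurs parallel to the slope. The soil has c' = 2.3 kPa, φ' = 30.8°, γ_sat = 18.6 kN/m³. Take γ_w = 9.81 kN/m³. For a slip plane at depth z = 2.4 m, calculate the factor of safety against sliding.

FS = 1.20

With seepage parallel to the slope and the water table at the surface, the effective normal stress on the slip plane uses the buoyant unit weight γ' = γ_sat − γ_w while the driving shear stress uses γ_sat:
FS = [c' + γ' z cos²β tanφ'] / [γ_sat z sinβ cosβ]
γ' = 18.6 − 9.81 = 8.79 kN/m³
Numerator = 2.3 + 8.79·2.4·cos²15.7°·tan30.8° = 2.3 + 8.79·2.4·0.9268·0.5961 = 13.955 kPa
Denominator = 18.6·2.4·sin15.7°·cos15.7° = 18.6·2.4·0.2706·0.9627 = 11.629 kPa
FS = 13.955 / 11.629 = 1.200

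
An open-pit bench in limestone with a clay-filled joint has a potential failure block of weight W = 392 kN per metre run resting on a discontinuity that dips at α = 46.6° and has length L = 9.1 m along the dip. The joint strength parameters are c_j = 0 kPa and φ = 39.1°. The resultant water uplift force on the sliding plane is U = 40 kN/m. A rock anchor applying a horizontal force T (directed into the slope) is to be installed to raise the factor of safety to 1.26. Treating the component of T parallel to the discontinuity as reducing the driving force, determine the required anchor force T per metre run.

Resolving forces along and normal to the sliding plane, with the horizontal anchor force T adding T·sinα to the effective normal force and T·cosα acting up the plane against the driving force:
FS = [c_jL + (W cosα − U + T sinα) tanφ] / [W sinα − T cosα]
Without the anchor: N' = 229.3 kN/m, driving T_d = 284.8 kN/m, resisting R = 0·9.1 + 229.3·tan39.1° = 186.4 kN/m, FS = 0.65.
Setting FS = 1.26 and solving for T:
1.26·(284.8 − T cos46.6°) = 186.4 + T sin46.6°·tan39.1°
T·(sin46.6°·tan39.1° + 1.26·cos46.6°) = 1.26·284.8 − 186.4
T·(0.7266·0.8127 + 1.26·0.6871) = 358.9 − 186.4 = 172.5
T·1.4562 = 172.5
T = 118.5 kN/m

T = 118 kN/m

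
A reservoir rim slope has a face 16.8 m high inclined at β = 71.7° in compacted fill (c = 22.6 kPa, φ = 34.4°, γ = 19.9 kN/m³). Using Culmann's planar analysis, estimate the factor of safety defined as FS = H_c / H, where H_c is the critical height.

FS = 1.04

H_c = (4c/γ) · sinβ cosφ / [1 − cos(β − φ)]
    = (4·22.6/19.9) · sin71.7°·cos34.4° / [1 − cos37.3°]
    = 4.543 · 0.7834 / 0.2045 = 17.40 m
FS = H_c / H = 17.40 / 16.8 = 1.036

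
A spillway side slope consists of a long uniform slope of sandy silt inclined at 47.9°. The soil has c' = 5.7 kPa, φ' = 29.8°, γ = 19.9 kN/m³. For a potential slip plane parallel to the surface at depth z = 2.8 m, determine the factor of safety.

FS = 0.72

For an infinite slope with a slip plane parallel to the surface (no pore pressure): FS = [c' + γz cos²β tanφ'] / [γz sinβ cosβ].
γz = 19.9·2.8 = 55.72 kN/m²
Numerator = 5.7 + 55.72·cos²47.9°·tan29.8° = 5.7 + 55.72·0.4495·0.5727 = 20.043 kPa
Denominator = 55.72·sin47.9°·cos47.9° = 55.72·0.7420·0.6704 = 27.717 kPa
FS = 20.043 / 27.717 = 0.723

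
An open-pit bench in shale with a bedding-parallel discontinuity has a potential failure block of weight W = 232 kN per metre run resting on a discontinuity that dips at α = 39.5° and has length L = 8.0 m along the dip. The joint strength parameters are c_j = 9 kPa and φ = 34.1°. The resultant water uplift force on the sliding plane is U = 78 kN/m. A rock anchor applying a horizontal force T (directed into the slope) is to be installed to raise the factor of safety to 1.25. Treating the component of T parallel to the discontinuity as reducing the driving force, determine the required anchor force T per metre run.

T = 32 kN/m

Resolving forces along and normal to the sliding plane, with the horizontal anchor force T adding T·sinα to the effective normal force and T·cosα acting up the plane against the driving force:
FS = [c_jL + (W cosα − U + T sinα) tanφ] / [W sinα − T cosα]
Without the anchor: N' = 101.0 kN/m, driving T_d = 147.6 kN/m, resisting R = 9·8.0 + 101.0·tan34.1° = 140.4 kN/m, FS = 0.95.
Setting FS = 1.25 and solving for T:
1.25·(147.6 − T cos39.5°) = 140.4 + T sin39.5°·tan34.1°
T·(sin39.5°·tan34.1° + 1.25·cos39.5°) = 1.25·147.6 − 140.4
T·(0.6361·0.6771 + 1.25·0.7716) = 184.5 − 140.4 = 44.1
T·1.3952 = 44.1
T = 31.6 kN/m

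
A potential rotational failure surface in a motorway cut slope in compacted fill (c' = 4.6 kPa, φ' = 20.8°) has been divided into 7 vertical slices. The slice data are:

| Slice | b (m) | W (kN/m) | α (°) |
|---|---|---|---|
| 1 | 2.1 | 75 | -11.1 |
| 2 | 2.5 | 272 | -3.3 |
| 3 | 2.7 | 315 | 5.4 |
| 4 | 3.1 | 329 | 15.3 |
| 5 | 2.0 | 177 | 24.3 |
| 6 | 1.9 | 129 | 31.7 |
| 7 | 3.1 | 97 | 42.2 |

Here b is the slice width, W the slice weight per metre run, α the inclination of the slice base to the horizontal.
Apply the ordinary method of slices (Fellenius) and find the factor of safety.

FS = 2.02

Ordinary method of slices: FS = Σ[c'·Δl_i + (W_i cosα_i)·tanφ'] / Σ W_i sinα_i, with Δl_i = b_i / cosα_i.
Slice 1: Δl = 2.1/cos(-11.1°) = 2.140 m; N'_1 = 75·cos(-11.1°) = 73.6; c'Δl = 9.84; W sinα = -14.4
Slice 2: Δl = 2.5/cos(-3.3°) = 2.504 m; N'_2 = 272·cos(-3.3°) = 271.5; c'Δl = 11.52; W sinα = -15.7
Slice 3: Δl = 2.7/cos5.4° = 2.712 m; N'_3 = 315·cos5.4° = 313.6; c'Δl = 12.48; W sinα = 29.6
Slice 4: Δl = 3.1/cos15.3° = 3.214 m; N'_4 = 329·cos15.3° = 317.3; c'Δl = 14.78; W sinα = 86.8
Slice 5: Δl = 2.0/cos24.3° = 2.194 m; N'_5 = 177·cos24.3° = 161.3; c'Δl = 10.09; W sinα = 72.8
Slice 6: Δl = 1.9/cos31.7° = 2.233 m; N'_6 = 129·cos31.7° = 109.8; c'Δl = 10.27; W sinα = 67.8
Slice 7: Δl = 3.1/cos42.2° = 4.185 m; N'_7 = 97·cos42.2° = 71.9; c'Δl = 19.25; W sinα = 65.2
Σc'Δl = 88.2 kN/m; ΣN' = 1319.0 kN/m; ΣW sinα = 292.1 kN/m
Resisting = 88.2 + 1319.0·tan20.8° = 88.2 + 501.0 = 589.3 kN/m
FS = 589.3 / 292.1 = 2.017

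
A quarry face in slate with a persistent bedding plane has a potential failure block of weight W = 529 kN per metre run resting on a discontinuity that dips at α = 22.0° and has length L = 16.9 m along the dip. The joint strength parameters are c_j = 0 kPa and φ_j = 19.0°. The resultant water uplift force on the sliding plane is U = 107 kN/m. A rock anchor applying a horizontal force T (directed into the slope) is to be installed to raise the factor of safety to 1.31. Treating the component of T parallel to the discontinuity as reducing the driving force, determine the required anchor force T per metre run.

Resolving forces along and normal to the sliding plane, with the horizontal anchor force T adding T·sinα to the effective normal force and T·cosα acting up the plane against the driving force:
FS = [c_jL + (W cosα − U + T sinα) tanφ_j] / [W sinα − T cosα]
Without the anchor: N' = 383.5 kN/m, driving T_d = 198.2 kN/m, resisting R = 0·16.9 + 383.5·tan19.0° = 132.0 kN/m, FS = 0.67.
Setting FS = 1.31 and solving for T:
1.31·(198.2 − T cos22.0°) = 132.0 + T sin22.0°·tan19.0°
T·(sin22.0°·tan19.0° + 1.31·cos22.0°) = 1.31·198.2 − 132.0
T·(0.3746·0.3443 + 1.31·0.9272) = 259.6 − 132.0 = 127.6
T·1.3436 = 127.6
T = 94.9 kN/m

T = 95 kN/m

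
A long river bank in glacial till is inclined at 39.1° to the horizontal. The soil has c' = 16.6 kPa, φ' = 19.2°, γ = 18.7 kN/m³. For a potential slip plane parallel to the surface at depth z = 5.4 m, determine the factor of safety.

FS = 0.76

For an infinite slope with a slip plane parallel to the surface (no pore pressure): FS = [c' + γz cos²β tanφ'] / [γz sinβ cosβ].
γz = 18.7·5.4 = 100.98 kN/m²
Numerator = 16.6 + 100.98·cos²39.1°·tan19.2° = 16.6 + 100.98·0.6022·0.3482 = 37.778 kPa
Denominator = 100.98·sin39.1°·cos39.1° = 100.98·0.6307·0.7760 = 49.423 kPa
FS = 37.778 / 49.423 = 0.764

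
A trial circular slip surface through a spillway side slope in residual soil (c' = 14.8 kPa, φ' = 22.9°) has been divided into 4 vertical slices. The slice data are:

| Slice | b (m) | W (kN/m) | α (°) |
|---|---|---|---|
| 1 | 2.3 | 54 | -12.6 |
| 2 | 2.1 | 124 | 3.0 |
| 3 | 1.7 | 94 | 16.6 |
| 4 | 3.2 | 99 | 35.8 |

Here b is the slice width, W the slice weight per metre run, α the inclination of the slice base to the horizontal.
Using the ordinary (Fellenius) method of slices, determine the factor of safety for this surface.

FS = 3.74

Ordinary method of slices: FS = Σ[c'·Δl_i + (W_i cosα_i)·tanφ'] / Σ W_i sinα_i, with Δl_i = b_i / cosα_i.
Slice 1: Δl = 2.3/cos(-12.6°) = 2.357 m; N'_1 = 54·cos(-12.6°) = 52.7; c'Δl = 34.88; W sinα = -11.8
Slice 2: Δl = 2.1/cos3.0° = 2.103 m; N'_2 = 124·cos3.0° = 123.8; c'Δl = 31.12; W sinα = 6.5
Slice 3: Δl = 1.7/cos16.6° = 1.774 m; N'_3 = 94·cos16.6° = 90.1; c'Δl = 26.25; W sinα = 26.9
Slice 4: Δl = 3.2/cos35.8° = 3.945 m; N'_4 = 99·cos35.8° = 80.3; c'Δl = 58.39; W sinα = 57.9
Σc'Δl = 150.6 kN/m; ΣN' = 346.9 kN/m; ΣW sinα = 79.5 kN/m
Resisting = 150.6 + 346.9·tan22.9° = 150.6 + 146.5 = 297.2 kN/m
FS = 297.2 / 79.5 = 3.739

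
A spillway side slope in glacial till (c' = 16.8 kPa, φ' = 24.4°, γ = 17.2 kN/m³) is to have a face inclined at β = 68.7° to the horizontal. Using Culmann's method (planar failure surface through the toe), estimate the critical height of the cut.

H_c = 11.66 m

Culmann's analysis gives the critical failure plane at α_cr = (β + φ')/2 = (68.7 + 24.4)/2 = 46.5°, and the critical height
H_c = (4c'/γ) · sinβ cosφ' / [1 − cos(β − φ')]
    = (4·16.8/17.2) · sin68.7°·cos24.4° / [1 − cos(44.3°)]
    = 3.907 · 0.9317·0.9107 / [1 − 0.7157]
    = 3.907 · 0.8485 / 0.2843
    = 11.66 m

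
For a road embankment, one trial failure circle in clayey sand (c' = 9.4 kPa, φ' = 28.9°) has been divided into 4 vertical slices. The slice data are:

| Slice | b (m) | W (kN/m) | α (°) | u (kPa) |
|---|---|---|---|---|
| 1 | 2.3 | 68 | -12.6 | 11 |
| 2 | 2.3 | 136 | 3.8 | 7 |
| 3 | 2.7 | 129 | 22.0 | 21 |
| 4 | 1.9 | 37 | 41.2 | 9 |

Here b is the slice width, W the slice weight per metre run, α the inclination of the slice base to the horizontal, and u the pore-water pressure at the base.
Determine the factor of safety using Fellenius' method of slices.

Ordinary method of slices: FS = Σ[c'·Δl_i + (W_i cosα_i − u_i·Δl_i)·tanφ'] / Σ W_i sinα_i, with Δl_i = b_i / cosα_i.
Slice 1: Δl = 2.3/cos(-12.6°) = 2.357 m; N'_1 = 68·cos(-12.6°) − 11·2.357 = 40.4; c'Δl = 22.15; W sinα = -14.8
Slice 2: Δl = 2.3/cos3.8° = 2.305 m; N'_2 = 136·cos3.8° − 7·2.305 = 119.6; c'Δl = 21.67; W sinα = 9.0
Slice 3: Δl = 2.7/cos22.0° = 2.912 m; N'_3 = 129·cos22.0° − 21·2.912 = 58.5; c'Δl = 27.37; W sinα = 48.3
Slice 4: Δl = 1.9/cos41.2° = 2.525 m; N'_4 = 37·cos41.2° − 9·2.525 = 5.1; c'Δl = 23.74; W sinα = 24.4
Σc'Δl = 94.9 kN/m; ΣN' = 223.6 kN/m; ΣW sinα = 66.9 kN/m
Resisting = 94.9 + 223.6·tan28.9° = 94.9 + 123.4 = 218.3 kN/m
FS = 218.3 / 66.9 = 3.265

FS = 3.27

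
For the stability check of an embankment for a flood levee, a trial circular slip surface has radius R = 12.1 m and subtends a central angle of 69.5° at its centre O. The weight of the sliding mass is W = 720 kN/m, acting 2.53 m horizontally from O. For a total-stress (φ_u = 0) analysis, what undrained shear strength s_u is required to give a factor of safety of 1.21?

s_u = 12.4 kPa

FS = s_u·L_a·R / (W·d), so s_u = FS·W·d / (L_a·R).
Arc length L_a = R·θ = 12.1·(69.5°·π/180) = 12.1·1.2130 = 14.68 m
s_u = 1.21·720·2.53 / (14.68·12.1) = 2204.1 / 177.60 = 12.41 kPa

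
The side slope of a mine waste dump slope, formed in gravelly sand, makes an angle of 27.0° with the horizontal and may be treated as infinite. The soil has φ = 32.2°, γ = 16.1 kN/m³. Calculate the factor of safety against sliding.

For a dry cohesionless infinite slope the factor of safety is FS = tanφ / tanβ.
FS = tan32.2° / tan27.0° = 0.6297 / 0.5095 = 1.236

FS = 1.24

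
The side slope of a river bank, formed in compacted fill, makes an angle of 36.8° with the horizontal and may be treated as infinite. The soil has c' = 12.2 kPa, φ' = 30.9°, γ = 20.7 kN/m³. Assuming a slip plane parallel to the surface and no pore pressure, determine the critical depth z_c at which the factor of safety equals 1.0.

Setting FS = 1.00 in FS = [c' + γz cos²β tanφ'] / [γz sinβ cosβ] and solving for z:
z = c' / [γ cosβ (FS·sinβ − cosβ·tanφ')]
  = 12.2 / [20.7·cos36.8°·(1.00·sin36.8° − cos36.8°·tan30.9°)]
  = 12.2 / [20.7·0.8007·(1.00·0.5990 − 0.8007·0.5985)]
  = 12.2 / 1.9856 = 6.144 m

z_c = 6.14 m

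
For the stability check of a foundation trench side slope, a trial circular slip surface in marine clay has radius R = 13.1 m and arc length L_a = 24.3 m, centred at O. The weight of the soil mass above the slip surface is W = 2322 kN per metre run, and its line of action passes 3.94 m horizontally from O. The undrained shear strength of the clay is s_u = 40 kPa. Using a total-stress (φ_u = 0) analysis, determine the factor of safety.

Taking moments about the centre O, the resisting moment is provided by the undrained shear strength acting along the arc:
M_R = s_u·L_a·R = 40·24.30·13.1 = 12733.2 kN·m/m
M_D = W·d = 2322·3.94 = 9148.7 kN·m/m
FS = M_R / M_D = 12733.2 / 9148.7 = 1.392

FS = 1.39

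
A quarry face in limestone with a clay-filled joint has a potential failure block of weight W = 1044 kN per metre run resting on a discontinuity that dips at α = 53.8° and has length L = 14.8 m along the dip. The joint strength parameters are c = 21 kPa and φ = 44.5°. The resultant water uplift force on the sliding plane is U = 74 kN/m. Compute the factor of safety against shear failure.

Resolving the block weight along and normal to the plane and applying the Mohr–Coulomb strength on the joint:
N' = W cosα − U = 1044·cos53.8° − 74 = 542.6 kN/m
Driving force T = W sinα = 1044·sin53.8° = 842.5 kN/m
Resisting force R = c·L + N'·tanφ = 21·14.8 + 542.6·tan44.5° = 310.8 + 533.2 = 844.0 kN/m
FS = R / T = 844.0 / 842.5 = 1.002

FS = 1.00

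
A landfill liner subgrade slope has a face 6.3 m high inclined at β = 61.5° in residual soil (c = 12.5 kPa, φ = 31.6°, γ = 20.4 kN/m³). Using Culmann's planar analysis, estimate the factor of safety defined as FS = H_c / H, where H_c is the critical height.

H_c = (4c/γ) · sinβ cosφ / [1 − cos(β − φ)]
    = (4·12.5/20.4) · sin61.5°·cos31.6° / [1 − cos29.9°]
    = 2.451 · 0.7485 / 0.1331 = 13.78 m
FS = H_c / H = 13.78 / 6.3 = 2.188

FS = 2.19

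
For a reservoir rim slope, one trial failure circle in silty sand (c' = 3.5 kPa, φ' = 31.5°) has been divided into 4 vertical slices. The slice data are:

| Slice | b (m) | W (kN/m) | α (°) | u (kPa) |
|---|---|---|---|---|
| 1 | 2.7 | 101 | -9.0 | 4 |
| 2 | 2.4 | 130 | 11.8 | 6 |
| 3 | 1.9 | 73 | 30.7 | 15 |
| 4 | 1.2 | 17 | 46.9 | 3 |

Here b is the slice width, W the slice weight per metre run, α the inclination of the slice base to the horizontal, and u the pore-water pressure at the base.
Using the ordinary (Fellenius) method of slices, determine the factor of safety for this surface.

FS = 2.93

Ordinary method of slices: FS = Σ[c'·Δl_i + (W_i cosα_i − u_i·Δl_i)·tanφ'] / Σ W_i sinα_i, with Δl_i = b_i / cosα_i.
Slice 1: Δl = 2.7/cos(-9.0°) = 2.734 m; N'_1 = 101·cos(-9.0°) − 4·2.734 = 88.8; c'Δl = 9.57; W sinα = -15.8
Slice 2: Δl = 2.4/cos11.8° = 2.452 m; N'_2 = 130·cos11.8° − 6·2.452 = 112.5; c'Δl = 8.58; W sinα = 26.6
Slice 3: Δl = 1.9/cos30.7° = 2.210 m; N'_3 = 73·cos30.7° − 15·2.210 = 29.6; c'Δl = 7.73; W sinα = 37.3
Slice 4: Δl = 1.2/cos46.9° = 1.756 m; N'_4 = 17·cos46.9° − 3·1.756 = 6.3; c'Δl = 6.15; W sinα = 12.4
Σc'Δl = 32.0 kN/m; ΣN' = 237.3 kN/m; ΣW sinα = 60.5 kN/m
Resisting = 32.0 + 237.3·tan31.5° = 32.0 + 145.4 = 177.5 kN/m
FS = 177.5 / 60.5 = 2.935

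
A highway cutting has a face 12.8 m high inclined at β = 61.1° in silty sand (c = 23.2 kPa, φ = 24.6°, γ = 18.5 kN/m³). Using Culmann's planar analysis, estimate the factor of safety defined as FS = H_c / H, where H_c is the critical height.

FS = 1.59

H_c = (4c/γ) · sinβ cosφ / [1 − cos(β − φ)]
    = (4·23.2/18.5) · sin61.1°·cos24.6° / [1 − cos36.5°]
    = 5.016 · 0.7960 / 0.1961 = 20.36 m
FS = H_c / H = 20.36 / 12.8 = 1.590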